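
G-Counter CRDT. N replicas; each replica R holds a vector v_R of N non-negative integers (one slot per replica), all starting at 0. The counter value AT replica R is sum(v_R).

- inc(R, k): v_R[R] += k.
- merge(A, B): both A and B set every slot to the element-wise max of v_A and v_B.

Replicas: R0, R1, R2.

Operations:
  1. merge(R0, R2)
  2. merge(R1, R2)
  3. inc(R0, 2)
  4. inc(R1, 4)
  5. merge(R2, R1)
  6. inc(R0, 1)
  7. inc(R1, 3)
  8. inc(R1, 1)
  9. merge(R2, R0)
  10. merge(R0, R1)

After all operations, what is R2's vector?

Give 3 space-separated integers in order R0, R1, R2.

Answer: 3 4 0

Derivation:
Op 1: merge R0<->R2 -> R0=(0,0,0) R2=(0,0,0)
Op 2: merge R1<->R2 -> R1=(0,0,0) R2=(0,0,0)
Op 3: inc R0 by 2 -> R0=(2,0,0) value=2
Op 4: inc R1 by 4 -> R1=(0,4,0) value=4
Op 5: merge R2<->R1 -> R2=(0,4,0) R1=(0,4,0)
Op 6: inc R0 by 1 -> R0=(3,0,0) value=3
Op 7: inc R1 by 3 -> R1=(0,7,0) value=7
Op 8: inc R1 by 1 -> R1=(0,8,0) value=8
Op 9: merge R2<->R0 -> R2=(3,4,0) R0=(3,4,0)
Op 10: merge R0<->R1 -> R0=(3,8,0) R1=(3,8,0)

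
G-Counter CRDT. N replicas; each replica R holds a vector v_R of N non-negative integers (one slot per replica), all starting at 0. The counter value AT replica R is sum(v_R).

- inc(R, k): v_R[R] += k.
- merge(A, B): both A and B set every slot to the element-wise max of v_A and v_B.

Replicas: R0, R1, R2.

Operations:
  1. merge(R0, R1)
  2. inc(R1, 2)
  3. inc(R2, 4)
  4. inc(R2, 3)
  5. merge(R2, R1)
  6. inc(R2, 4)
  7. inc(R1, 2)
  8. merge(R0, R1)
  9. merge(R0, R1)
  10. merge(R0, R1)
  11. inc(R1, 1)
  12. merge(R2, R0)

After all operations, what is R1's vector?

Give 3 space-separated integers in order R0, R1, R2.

Answer: 0 5 7

Derivation:
Op 1: merge R0<->R1 -> R0=(0,0,0) R1=(0,0,0)
Op 2: inc R1 by 2 -> R1=(0,2,0) value=2
Op 3: inc R2 by 4 -> R2=(0,0,4) value=4
Op 4: inc R2 by 3 -> R2=(0,0,7) value=7
Op 5: merge R2<->R1 -> R2=(0,2,7) R1=(0,2,7)
Op 6: inc R2 by 4 -> R2=(0,2,11) value=13
Op 7: inc R1 by 2 -> R1=(0,4,7) value=11
Op 8: merge R0<->R1 -> R0=(0,4,7) R1=(0,4,7)
Op 9: merge R0<->R1 -> R0=(0,4,7) R1=(0,4,7)
Op 10: merge R0<->R1 -> R0=(0,4,7) R1=(0,4,7)
Op 11: inc R1 by 1 -> R1=(0,5,7) value=12
Op 12: merge R2<->R0 -> R2=(0,4,11) R0=(0,4,11)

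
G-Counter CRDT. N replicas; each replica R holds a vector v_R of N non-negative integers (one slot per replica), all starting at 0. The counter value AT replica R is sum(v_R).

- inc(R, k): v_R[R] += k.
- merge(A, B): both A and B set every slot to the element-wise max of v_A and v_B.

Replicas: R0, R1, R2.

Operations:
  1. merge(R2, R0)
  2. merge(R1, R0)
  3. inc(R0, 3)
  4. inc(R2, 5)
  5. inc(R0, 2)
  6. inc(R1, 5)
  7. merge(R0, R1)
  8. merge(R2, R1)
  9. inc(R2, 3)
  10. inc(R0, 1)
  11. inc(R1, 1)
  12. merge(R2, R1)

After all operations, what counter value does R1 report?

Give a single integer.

Op 1: merge R2<->R0 -> R2=(0,0,0) R0=(0,0,0)
Op 2: merge R1<->R0 -> R1=(0,0,0) R0=(0,0,0)
Op 3: inc R0 by 3 -> R0=(3,0,0) value=3
Op 4: inc R2 by 5 -> R2=(0,0,5) value=5
Op 5: inc R0 by 2 -> R0=(5,0,0) value=5
Op 6: inc R1 by 5 -> R1=(0,5,0) value=5
Op 7: merge R0<->R1 -> R0=(5,5,0) R1=(5,5,0)
Op 8: merge R2<->R1 -> R2=(5,5,5) R1=(5,5,5)
Op 9: inc R2 by 3 -> R2=(5,5,8) value=18
Op 10: inc R0 by 1 -> R0=(6,5,0) value=11
Op 11: inc R1 by 1 -> R1=(5,6,5) value=16
Op 12: merge R2<->R1 -> R2=(5,6,8) R1=(5,6,8)

Answer: 19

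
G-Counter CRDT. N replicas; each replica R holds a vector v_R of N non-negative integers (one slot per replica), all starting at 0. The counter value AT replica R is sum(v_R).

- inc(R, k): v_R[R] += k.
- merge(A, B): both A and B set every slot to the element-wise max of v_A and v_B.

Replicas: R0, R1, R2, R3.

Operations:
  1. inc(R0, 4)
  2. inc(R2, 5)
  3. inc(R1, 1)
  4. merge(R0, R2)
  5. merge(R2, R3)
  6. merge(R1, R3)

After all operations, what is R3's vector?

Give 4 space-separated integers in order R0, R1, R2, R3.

Answer: 4 1 5 0

Derivation:
Op 1: inc R0 by 4 -> R0=(4,0,0,0) value=4
Op 2: inc R2 by 5 -> R2=(0,0,5,0) value=5
Op 3: inc R1 by 1 -> R1=(0,1,0,0) value=1
Op 4: merge R0<->R2 -> R0=(4,0,5,0) R2=(4,0,5,0)
Op 5: merge R2<->R3 -> R2=(4,0,5,0) R3=(4,0,5,0)
Op 6: merge R1<->R3 -> R1=(4,1,5,0) R3=(4,1,5,0)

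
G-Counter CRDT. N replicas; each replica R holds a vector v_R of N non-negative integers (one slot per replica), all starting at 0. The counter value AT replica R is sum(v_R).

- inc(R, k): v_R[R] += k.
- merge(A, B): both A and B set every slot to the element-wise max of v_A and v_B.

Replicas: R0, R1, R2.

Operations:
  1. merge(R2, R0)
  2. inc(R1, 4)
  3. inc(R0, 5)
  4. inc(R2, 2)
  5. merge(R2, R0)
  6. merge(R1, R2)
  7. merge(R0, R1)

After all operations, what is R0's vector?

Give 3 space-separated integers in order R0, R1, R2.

Answer: 5 4 2

Derivation:
Op 1: merge R2<->R0 -> R2=(0,0,0) R0=(0,0,0)
Op 2: inc R1 by 4 -> R1=(0,4,0) value=4
Op 3: inc R0 by 5 -> R0=(5,0,0) value=5
Op 4: inc R2 by 2 -> R2=(0,0,2) value=2
Op 5: merge R2<->R0 -> R2=(5,0,2) R0=(5,0,2)
Op 6: merge R1<->R2 -> R1=(5,4,2) R2=(5,4,2)
Op 7: merge R0<->R1 -> R0=(5,4,2) R1=(5,4,2)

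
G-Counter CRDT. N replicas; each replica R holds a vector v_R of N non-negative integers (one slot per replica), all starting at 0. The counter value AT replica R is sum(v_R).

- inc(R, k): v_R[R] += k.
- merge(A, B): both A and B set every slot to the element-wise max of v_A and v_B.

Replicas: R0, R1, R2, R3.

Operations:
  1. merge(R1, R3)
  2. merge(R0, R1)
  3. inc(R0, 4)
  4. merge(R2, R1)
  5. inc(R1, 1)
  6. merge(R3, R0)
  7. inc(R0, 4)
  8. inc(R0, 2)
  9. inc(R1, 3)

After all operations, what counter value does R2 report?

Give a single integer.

Op 1: merge R1<->R3 -> R1=(0,0,0,0) R3=(0,0,0,0)
Op 2: merge R0<->R1 -> R0=(0,0,0,0) R1=(0,0,0,0)
Op 3: inc R0 by 4 -> R0=(4,0,0,0) value=4
Op 4: merge R2<->R1 -> R2=(0,0,0,0) R1=(0,0,0,0)
Op 5: inc R1 by 1 -> R1=(0,1,0,0) value=1
Op 6: merge R3<->R0 -> R3=(4,0,0,0) R0=(4,0,0,0)
Op 7: inc R0 by 4 -> R0=(8,0,0,0) value=8
Op 8: inc R0 by 2 -> R0=(10,0,0,0) value=10
Op 9: inc R1 by 3 -> R1=(0,4,0,0) value=4

Answer: 0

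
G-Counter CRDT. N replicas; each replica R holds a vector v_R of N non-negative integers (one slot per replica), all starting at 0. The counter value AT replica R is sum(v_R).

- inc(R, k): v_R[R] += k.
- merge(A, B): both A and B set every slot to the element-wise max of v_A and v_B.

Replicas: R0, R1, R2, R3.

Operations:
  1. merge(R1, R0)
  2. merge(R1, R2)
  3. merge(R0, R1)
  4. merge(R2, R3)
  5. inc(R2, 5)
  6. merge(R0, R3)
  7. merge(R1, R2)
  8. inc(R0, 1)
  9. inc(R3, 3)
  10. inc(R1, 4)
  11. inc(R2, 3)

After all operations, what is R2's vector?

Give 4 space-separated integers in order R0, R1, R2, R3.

Answer: 0 0 8 0

Derivation:
Op 1: merge R1<->R0 -> R1=(0,0,0,0) R0=(0,0,0,0)
Op 2: merge R1<->R2 -> R1=(0,0,0,0) R2=(0,0,0,0)
Op 3: merge R0<->R1 -> R0=(0,0,0,0) R1=(0,0,0,0)
Op 4: merge R2<->R3 -> R2=(0,0,0,0) R3=(0,0,0,0)
Op 5: inc R2 by 5 -> R2=(0,0,5,0) value=5
Op 6: merge R0<->R3 -> R0=(0,0,0,0) R3=(0,0,0,0)
Op 7: merge R1<->R2 -> R1=(0,0,5,0) R2=(0,0,5,0)
Op 8: inc R0 by 1 -> R0=(1,0,0,0) value=1
Op 9: inc R3 by 3 -> R3=(0,0,0,3) value=3
Op 10: inc R1 by 4 -> R1=(0,4,5,0) value=9
Op 11: inc R2 by 3 -> R2=(0,0,8,0) value=8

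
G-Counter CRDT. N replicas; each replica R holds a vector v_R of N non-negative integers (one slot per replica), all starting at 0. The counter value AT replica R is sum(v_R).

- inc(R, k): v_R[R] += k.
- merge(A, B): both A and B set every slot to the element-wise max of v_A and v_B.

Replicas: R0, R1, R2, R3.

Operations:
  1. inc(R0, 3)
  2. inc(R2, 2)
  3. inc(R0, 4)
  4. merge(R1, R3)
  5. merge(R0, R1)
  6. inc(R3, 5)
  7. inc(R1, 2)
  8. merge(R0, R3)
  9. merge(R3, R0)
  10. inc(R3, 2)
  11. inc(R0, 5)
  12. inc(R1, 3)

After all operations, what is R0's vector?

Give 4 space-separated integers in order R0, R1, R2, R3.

Op 1: inc R0 by 3 -> R0=(3,0,0,0) value=3
Op 2: inc R2 by 2 -> R2=(0,0,2,0) value=2
Op 3: inc R0 by 4 -> R0=(7,0,0,0) value=7
Op 4: merge R1<->R3 -> R1=(0,0,0,0) R3=(0,0,0,0)
Op 5: merge R0<->R1 -> R0=(7,0,0,0) R1=(7,0,0,0)
Op 6: inc R3 by 5 -> R3=(0,0,0,5) value=5
Op 7: inc R1 by 2 -> R1=(7,2,0,0) value=9
Op 8: merge R0<->R3 -> R0=(7,0,0,5) R3=(7,0,0,5)
Op 9: merge R3<->R0 -> R3=(7,0,0,5) R0=(7,0,0,5)
Op 10: inc R3 by 2 -> R3=(7,0,0,7) value=14
Op 11: inc R0 by 5 -> R0=(12,0,0,5) value=17
Op 12: inc R1 by 3 -> R1=(7,5,0,0) value=12

Answer: 12 0 0 5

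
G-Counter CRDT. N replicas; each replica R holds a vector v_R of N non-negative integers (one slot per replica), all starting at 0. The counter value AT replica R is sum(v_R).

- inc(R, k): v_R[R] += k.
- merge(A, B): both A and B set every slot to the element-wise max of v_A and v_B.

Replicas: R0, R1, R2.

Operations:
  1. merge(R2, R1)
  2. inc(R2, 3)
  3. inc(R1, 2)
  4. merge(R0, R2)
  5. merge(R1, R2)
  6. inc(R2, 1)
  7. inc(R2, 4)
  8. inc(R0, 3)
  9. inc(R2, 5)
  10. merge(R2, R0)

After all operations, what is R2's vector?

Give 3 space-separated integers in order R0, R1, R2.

Op 1: merge R2<->R1 -> R2=(0,0,0) R1=(0,0,0)
Op 2: inc R2 by 3 -> R2=(0,0,3) value=3
Op 3: inc R1 by 2 -> R1=(0,2,0) value=2
Op 4: merge R0<->R2 -> R0=(0,0,3) R2=(0,0,3)
Op 5: merge R1<->R2 -> R1=(0,2,3) R2=(0,2,3)
Op 6: inc R2 by 1 -> R2=(0,2,4) value=6
Op 7: inc R2 by 4 -> R2=(0,2,8) value=10
Op 8: inc R0 by 3 -> R0=(3,0,3) value=6
Op 9: inc R2 by 5 -> R2=(0,2,13) value=15
Op 10: merge R2<->R0 -> R2=(3,2,13) R0=(3,2,13)

Answer: 3 2 13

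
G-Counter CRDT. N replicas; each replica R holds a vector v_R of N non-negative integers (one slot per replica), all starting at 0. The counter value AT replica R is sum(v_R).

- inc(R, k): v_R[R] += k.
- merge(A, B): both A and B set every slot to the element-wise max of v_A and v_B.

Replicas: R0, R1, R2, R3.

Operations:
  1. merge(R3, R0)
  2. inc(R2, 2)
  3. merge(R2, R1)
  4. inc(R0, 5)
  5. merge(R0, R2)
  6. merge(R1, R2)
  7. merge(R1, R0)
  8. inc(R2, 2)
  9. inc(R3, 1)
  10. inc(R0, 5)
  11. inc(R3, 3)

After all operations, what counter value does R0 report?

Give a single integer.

Answer: 12

Derivation:
Op 1: merge R3<->R0 -> R3=(0,0,0,0) R0=(0,0,0,0)
Op 2: inc R2 by 2 -> R2=(0,0,2,0) value=2
Op 3: merge R2<->R1 -> R2=(0,0,2,0) R1=(0,0,2,0)
Op 4: inc R0 by 5 -> R0=(5,0,0,0) value=5
Op 5: merge R0<->R2 -> R0=(5,0,2,0) R2=(5,0,2,0)
Op 6: merge R1<->R2 -> R1=(5,0,2,0) R2=(5,0,2,0)
Op 7: merge R1<->R0 -> R1=(5,0,2,0) R0=(5,0,2,0)
Op 8: inc R2 by 2 -> R2=(5,0,4,0) value=9
Op 9: inc R3 by 1 -> R3=(0,0,0,1) value=1
Op 10: inc R0 by 5 -> R0=(10,0,2,0) value=12
Op 11: inc R3 by 3 -> R3=(0,0,0,4) value=4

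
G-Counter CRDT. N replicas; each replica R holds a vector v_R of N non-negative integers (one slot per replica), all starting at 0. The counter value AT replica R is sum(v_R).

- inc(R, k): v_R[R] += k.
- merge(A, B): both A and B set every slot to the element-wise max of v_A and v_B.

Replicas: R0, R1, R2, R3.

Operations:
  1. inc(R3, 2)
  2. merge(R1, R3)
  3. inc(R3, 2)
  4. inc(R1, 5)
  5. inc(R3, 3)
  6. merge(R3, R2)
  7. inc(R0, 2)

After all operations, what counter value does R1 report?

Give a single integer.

Answer: 7

Derivation:
Op 1: inc R3 by 2 -> R3=(0,0,0,2) value=2
Op 2: merge R1<->R3 -> R1=(0,0,0,2) R3=(0,0,0,2)
Op 3: inc R3 by 2 -> R3=(0,0,0,4) value=4
Op 4: inc R1 by 5 -> R1=(0,5,0,2) value=7
Op 5: inc R3 by 3 -> R3=(0,0,0,7) value=7
Op 6: merge R3<->R2 -> R3=(0,0,0,7) R2=(0,0,0,7)
Op 7: inc R0 by 2 -> R0=(2,0,0,0) value=2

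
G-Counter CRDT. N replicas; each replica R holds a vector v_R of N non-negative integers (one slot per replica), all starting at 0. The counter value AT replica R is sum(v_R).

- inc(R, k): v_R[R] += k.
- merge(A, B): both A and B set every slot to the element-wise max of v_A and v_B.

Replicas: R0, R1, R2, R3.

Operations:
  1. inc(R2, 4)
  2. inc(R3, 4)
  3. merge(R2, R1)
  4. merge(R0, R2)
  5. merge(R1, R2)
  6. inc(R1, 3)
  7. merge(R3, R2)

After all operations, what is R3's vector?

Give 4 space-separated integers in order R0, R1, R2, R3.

Answer: 0 0 4 4

Derivation:
Op 1: inc R2 by 4 -> R2=(0,0,4,0) value=4
Op 2: inc R3 by 4 -> R3=(0,0,0,4) value=4
Op 3: merge R2<->R1 -> R2=(0,0,4,0) R1=(0,0,4,0)
Op 4: merge R0<->R2 -> R0=(0,0,4,0) R2=(0,0,4,0)
Op 5: merge R1<->R2 -> R1=(0,0,4,0) R2=(0,0,4,0)
Op 6: inc R1 by 3 -> R1=(0,3,4,0) value=7
Op 7: merge R3<->R2 -> R3=(0,0,4,4) R2=(0,0,4,4)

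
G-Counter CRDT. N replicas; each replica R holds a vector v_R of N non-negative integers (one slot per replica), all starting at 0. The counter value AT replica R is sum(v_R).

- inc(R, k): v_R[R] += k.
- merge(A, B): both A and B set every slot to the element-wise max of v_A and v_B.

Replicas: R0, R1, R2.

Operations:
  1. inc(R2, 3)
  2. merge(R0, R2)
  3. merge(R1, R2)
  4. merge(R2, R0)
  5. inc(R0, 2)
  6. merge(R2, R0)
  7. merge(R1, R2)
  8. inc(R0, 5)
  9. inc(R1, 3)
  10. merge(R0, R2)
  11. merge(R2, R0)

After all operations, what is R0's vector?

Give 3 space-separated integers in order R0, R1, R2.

Answer: 7 0 3

Derivation:
Op 1: inc R2 by 3 -> R2=(0,0,3) value=3
Op 2: merge R0<->R2 -> R0=(0,0,3) R2=(0,0,3)
Op 3: merge R1<->R2 -> R1=(0,0,3) R2=(0,0,3)
Op 4: merge R2<->R0 -> R2=(0,0,3) R0=(0,0,3)
Op 5: inc R0 by 2 -> R0=(2,0,3) value=5
Op 6: merge R2<->R0 -> R2=(2,0,3) R0=(2,0,3)
Op 7: merge R1<->R2 -> R1=(2,0,3) R2=(2,0,3)
Op 8: inc R0 by 5 -> R0=(7,0,3) value=10
Op 9: inc R1 by 3 -> R1=(2,3,3) value=8
Op 10: merge R0<->R2 -> R0=(7,0,3) R2=(7,0,3)
Op 11: merge R2<->R0 -> R2=(7,0,3) R0=(7,0,3)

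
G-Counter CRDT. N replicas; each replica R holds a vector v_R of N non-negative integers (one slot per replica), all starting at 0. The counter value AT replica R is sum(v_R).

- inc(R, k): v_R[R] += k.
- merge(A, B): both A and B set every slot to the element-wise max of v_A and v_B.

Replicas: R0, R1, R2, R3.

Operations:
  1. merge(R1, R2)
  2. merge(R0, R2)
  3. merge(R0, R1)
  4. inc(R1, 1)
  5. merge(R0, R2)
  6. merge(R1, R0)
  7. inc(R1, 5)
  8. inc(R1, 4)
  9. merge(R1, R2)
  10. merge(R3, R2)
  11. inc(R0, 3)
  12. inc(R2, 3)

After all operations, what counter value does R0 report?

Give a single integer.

Answer: 4

Derivation:
Op 1: merge R1<->R2 -> R1=(0,0,0,0) R2=(0,0,0,0)
Op 2: merge R0<->R2 -> R0=(0,0,0,0) R2=(0,0,0,0)
Op 3: merge R0<->R1 -> R0=(0,0,0,0) R1=(0,0,0,0)
Op 4: inc R1 by 1 -> R1=(0,1,0,0) value=1
Op 5: merge R0<->R2 -> R0=(0,0,0,0) R2=(0,0,0,0)
Op 6: merge R1<->R0 -> R1=(0,1,0,0) R0=(0,1,0,0)
Op 7: inc R1 by 5 -> R1=(0,6,0,0) value=6
Op 8: inc R1 by 4 -> R1=(0,10,0,0) value=10
Op 9: merge R1<->R2 -> R1=(0,10,0,0) R2=(0,10,0,0)
Op 10: merge R3<->R2 -> R3=(0,10,0,0) R2=(0,10,0,0)
Op 11: inc R0 by 3 -> R0=(3,1,0,0) value=4
Op 12: inc R2 by 3 -> R2=(0,10,3,0) value=13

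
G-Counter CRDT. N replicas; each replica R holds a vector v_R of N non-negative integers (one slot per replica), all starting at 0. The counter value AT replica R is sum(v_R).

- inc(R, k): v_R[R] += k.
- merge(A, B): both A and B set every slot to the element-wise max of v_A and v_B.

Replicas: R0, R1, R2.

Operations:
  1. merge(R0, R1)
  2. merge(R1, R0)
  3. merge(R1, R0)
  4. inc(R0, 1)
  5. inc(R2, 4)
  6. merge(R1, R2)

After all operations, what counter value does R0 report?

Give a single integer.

Op 1: merge R0<->R1 -> R0=(0,0,0) R1=(0,0,0)
Op 2: merge R1<->R0 -> R1=(0,0,0) R0=(0,0,0)
Op 3: merge R1<->R0 -> R1=(0,0,0) R0=(0,0,0)
Op 4: inc R0 by 1 -> R0=(1,0,0) value=1
Op 5: inc R2 by 4 -> R2=(0,0,4) value=4
Op 6: merge R1<->R2 -> R1=(0,0,4) R2=(0,0,4)

Answer: 1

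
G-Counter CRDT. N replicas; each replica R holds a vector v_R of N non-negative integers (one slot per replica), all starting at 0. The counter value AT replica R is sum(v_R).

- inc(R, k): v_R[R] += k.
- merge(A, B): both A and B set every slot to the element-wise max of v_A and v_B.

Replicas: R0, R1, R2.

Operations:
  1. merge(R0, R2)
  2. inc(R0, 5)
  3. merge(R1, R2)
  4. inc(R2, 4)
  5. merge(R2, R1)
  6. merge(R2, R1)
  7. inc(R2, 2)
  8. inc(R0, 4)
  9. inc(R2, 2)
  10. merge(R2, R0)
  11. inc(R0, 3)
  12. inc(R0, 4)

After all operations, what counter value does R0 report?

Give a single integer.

Answer: 24

Derivation:
Op 1: merge R0<->R2 -> R0=(0,0,0) R2=(0,0,0)
Op 2: inc R0 by 5 -> R0=(5,0,0) value=5
Op 3: merge R1<->R2 -> R1=(0,0,0) R2=(0,0,0)
Op 4: inc R2 by 4 -> R2=(0,0,4) value=4
Op 5: merge R2<->R1 -> R2=(0,0,4) R1=(0,0,4)
Op 6: merge R2<->R1 -> R2=(0,0,4) R1=(0,0,4)
Op 7: inc R2 by 2 -> R2=(0,0,6) value=6
Op 8: inc R0 by 4 -> R0=(9,0,0) value=9
Op 9: inc R2 by 2 -> R2=(0,0,8) value=8
Op 10: merge R2<->R0 -> R2=(9,0,8) R0=(9,0,8)
Op 11: inc R0 by 3 -> R0=(12,0,8) value=20
Op 12: inc R0 by 4 -> R0=(16,0,8) value=24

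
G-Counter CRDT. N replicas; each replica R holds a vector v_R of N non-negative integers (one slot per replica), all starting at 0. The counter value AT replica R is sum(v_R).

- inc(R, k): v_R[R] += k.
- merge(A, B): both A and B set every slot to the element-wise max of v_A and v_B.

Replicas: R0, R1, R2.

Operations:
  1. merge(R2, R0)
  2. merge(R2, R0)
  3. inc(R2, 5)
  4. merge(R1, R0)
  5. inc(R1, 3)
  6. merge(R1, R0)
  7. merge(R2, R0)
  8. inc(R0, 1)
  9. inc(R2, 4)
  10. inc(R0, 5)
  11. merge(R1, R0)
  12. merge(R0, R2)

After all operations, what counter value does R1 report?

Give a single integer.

Op 1: merge R2<->R0 -> R2=(0,0,0) R0=(0,0,0)
Op 2: merge R2<->R0 -> R2=(0,0,0) R0=(0,0,0)
Op 3: inc R2 by 5 -> R2=(0,0,5) value=5
Op 4: merge R1<->R0 -> R1=(0,0,0) R0=(0,0,0)
Op 5: inc R1 by 3 -> R1=(0,3,0) value=3
Op 6: merge R1<->R0 -> R1=(0,3,0) R0=(0,3,0)
Op 7: merge R2<->R0 -> R2=(0,3,5) R0=(0,3,5)
Op 8: inc R0 by 1 -> R0=(1,3,5) value=9
Op 9: inc R2 by 4 -> R2=(0,3,9) value=12
Op 10: inc R0 by 5 -> R0=(6,3,5) value=14
Op 11: merge R1<->R0 -> R1=(6,3,5) R0=(6,3,5)
Op 12: merge R0<->R2 -> R0=(6,3,9) R2=(6,3,9)

Answer: 14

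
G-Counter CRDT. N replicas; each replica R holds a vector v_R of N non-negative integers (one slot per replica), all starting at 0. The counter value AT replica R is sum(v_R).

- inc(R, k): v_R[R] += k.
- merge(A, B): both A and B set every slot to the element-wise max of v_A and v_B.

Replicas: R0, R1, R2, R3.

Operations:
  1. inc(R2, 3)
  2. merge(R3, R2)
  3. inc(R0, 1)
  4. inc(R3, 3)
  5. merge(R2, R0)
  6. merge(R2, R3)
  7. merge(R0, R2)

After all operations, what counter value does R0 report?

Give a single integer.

Op 1: inc R2 by 3 -> R2=(0,0,3,0) value=3
Op 2: merge R3<->R2 -> R3=(0,0,3,0) R2=(0,0,3,0)
Op 3: inc R0 by 1 -> R0=(1,0,0,0) value=1
Op 4: inc R3 by 3 -> R3=(0,0,3,3) value=6
Op 5: merge R2<->R0 -> R2=(1,0,3,0) R0=(1,0,3,0)
Op 6: merge R2<->R3 -> R2=(1,0,3,3) R3=(1,0,3,3)
Op 7: merge R0<->R2 -> R0=(1,0,3,3) R2=(1,0,3,3)

Answer: 7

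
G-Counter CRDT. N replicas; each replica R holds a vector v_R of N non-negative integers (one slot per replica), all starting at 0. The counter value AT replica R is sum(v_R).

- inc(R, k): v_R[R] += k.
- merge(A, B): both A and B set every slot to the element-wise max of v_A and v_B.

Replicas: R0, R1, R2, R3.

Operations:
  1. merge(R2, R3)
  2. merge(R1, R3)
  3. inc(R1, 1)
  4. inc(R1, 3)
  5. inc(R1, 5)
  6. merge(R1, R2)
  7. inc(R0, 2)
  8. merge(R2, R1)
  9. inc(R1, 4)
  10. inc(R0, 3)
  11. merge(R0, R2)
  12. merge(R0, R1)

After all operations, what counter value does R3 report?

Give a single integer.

Op 1: merge R2<->R3 -> R2=(0,0,0,0) R3=(0,0,0,0)
Op 2: merge R1<->R3 -> R1=(0,0,0,0) R3=(0,0,0,0)
Op 3: inc R1 by 1 -> R1=(0,1,0,0) value=1
Op 4: inc R1 by 3 -> R1=(0,4,0,0) value=4
Op 5: inc R1 by 5 -> R1=(0,9,0,0) value=9
Op 6: merge R1<->R2 -> R1=(0,9,0,0) R2=(0,9,0,0)
Op 7: inc R0 by 2 -> R0=(2,0,0,0) value=2
Op 8: merge R2<->R1 -> R2=(0,9,0,0) R1=(0,9,0,0)
Op 9: inc R1 by 4 -> R1=(0,13,0,0) value=13
Op 10: inc R0 by 3 -> R0=(5,0,0,0) value=5
Op 11: merge R0<->R2 -> R0=(5,9,0,0) R2=(5,9,0,0)
Op 12: merge R0<->R1 -> R0=(5,13,0,0) R1=(5,13,0,0)

Answer: 0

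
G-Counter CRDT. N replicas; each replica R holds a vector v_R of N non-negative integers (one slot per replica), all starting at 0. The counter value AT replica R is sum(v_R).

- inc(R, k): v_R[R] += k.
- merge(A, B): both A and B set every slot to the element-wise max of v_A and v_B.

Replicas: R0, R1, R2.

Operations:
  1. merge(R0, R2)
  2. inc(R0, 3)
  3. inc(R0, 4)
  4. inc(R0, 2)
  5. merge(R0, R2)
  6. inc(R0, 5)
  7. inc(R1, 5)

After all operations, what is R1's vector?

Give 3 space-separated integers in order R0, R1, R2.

Answer: 0 5 0

Derivation:
Op 1: merge R0<->R2 -> R0=(0,0,0) R2=(0,0,0)
Op 2: inc R0 by 3 -> R0=(3,0,0) value=3
Op 3: inc R0 by 4 -> R0=(7,0,0) value=7
Op 4: inc R0 by 2 -> R0=(9,0,0) value=9
Op 5: merge R0<->R2 -> R0=(9,0,0) R2=(9,0,0)
Op 6: inc R0 by 5 -> R0=(14,0,0) value=14
Op 7: inc R1 by 5 -> R1=(0,5,0) value=5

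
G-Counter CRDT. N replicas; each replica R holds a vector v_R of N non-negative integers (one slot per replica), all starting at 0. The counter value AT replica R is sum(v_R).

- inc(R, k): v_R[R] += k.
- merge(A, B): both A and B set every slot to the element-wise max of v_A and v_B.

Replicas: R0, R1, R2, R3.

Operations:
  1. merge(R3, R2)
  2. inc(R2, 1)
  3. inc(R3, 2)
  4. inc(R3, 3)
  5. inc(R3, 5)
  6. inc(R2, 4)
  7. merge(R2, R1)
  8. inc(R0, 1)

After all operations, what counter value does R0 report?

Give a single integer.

Op 1: merge R3<->R2 -> R3=(0,0,0,0) R2=(0,0,0,0)
Op 2: inc R2 by 1 -> R2=(0,0,1,0) value=1
Op 3: inc R3 by 2 -> R3=(0,0,0,2) value=2
Op 4: inc R3 by 3 -> R3=(0,0,0,5) value=5
Op 5: inc R3 by 5 -> R3=(0,0,0,10) value=10
Op 6: inc R2 by 4 -> R2=(0,0,5,0) value=5
Op 7: merge R2<->R1 -> R2=(0,0,5,0) R1=(0,0,5,0)
Op 8: inc R0 by 1 -> R0=(1,0,0,0) value=1

Answer: 1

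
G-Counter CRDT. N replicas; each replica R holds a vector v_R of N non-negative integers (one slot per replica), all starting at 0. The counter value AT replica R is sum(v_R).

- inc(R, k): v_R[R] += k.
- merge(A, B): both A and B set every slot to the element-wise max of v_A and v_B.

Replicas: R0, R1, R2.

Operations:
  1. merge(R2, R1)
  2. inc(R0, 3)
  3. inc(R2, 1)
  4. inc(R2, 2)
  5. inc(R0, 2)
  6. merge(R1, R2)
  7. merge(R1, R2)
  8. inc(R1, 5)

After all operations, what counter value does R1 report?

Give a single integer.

Op 1: merge R2<->R1 -> R2=(0,0,0) R1=(0,0,0)
Op 2: inc R0 by 3 -> R0=(3,0,0) value=3
Op 3: inc R2 by 1 -> R2=(0,0,1) value=1
Op 4: inc R2 by 2 -> R2=(0,0,3) value=3
Op 5: inc R0 by 2 -> R0=(5,0,0) value=5
Op 6: merge R1<->R2 -> R1=(0,0,3) R2=(0,0,3)
Op 7: merge R1<->R2 -> R1=(0,0,3) R2=(0,0,3)
Op 8: inc R1 by 5 -> R1=(0,5,3) value=8

Answer: 8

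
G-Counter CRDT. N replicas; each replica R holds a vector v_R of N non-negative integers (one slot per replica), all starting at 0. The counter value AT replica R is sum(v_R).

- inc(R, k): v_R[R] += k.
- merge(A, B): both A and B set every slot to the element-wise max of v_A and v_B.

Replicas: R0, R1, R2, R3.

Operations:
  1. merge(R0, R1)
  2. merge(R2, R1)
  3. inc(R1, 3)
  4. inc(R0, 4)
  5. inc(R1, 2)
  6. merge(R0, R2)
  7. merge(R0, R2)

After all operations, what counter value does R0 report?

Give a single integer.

Op 1: merge R0<->R1 -> R0=(0,0,0,0) R1=(0,0,0,0)
Op 2: merge R2<->R1 -> R2=(0,0,0,0) R1=(0,0,0,0)
Op 3: inc R1 by 3 -> R1=(0,3,0,0) value=3
Op 4: inc R0 by 4 -> R0=(4,0,0,0) value=4
Op 5: inc R1 by 2 -> R1=(0,5,0,0) value=5
Op 6: merge R0<->R2 -> R0=(4,0,0,0) R2=(4,0,0,0)
Op 7: merge R0<->R2 -> R0=(4,0,0,0) R2=(4,0,0,0)

Answer: 4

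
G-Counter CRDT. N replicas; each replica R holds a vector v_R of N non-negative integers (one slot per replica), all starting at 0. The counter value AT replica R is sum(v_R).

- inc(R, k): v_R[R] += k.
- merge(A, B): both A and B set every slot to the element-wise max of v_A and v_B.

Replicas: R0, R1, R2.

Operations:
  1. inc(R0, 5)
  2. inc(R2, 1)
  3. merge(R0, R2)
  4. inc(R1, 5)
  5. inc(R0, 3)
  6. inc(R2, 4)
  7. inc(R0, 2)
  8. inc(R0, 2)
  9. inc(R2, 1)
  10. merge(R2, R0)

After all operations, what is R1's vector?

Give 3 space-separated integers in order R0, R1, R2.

Op 1: inc R0 by 5 -> R0=(5,0,0) value=5
Op 2: inc R2 by 1 -> R2=(0,0,1) value=1
Op 3: merge R0<->R2 -> R0=(5,0,1) R2=(5,0,1)
Op 4: inc R1 by 5 -> R1=(0,5,0) value=5
Op 5: inc R0 by 3 -> R0=(8,0,1) value=9
Op 6: inc R2 by 4 -> R2=(5,0,5) value=10
Op 7: inc R0 by 2 -> R0=(10,0,1) value=11
Op 8: inc R0 by 2 -> R0=(12,0,1) value=13
Op 9: inc R2 by 1 -> R2=(5,0,6) value=11
Op 10: merge R2<->R0 -> R2=(12,0,6) R0=(12,0,6)

Answer: 0 5 0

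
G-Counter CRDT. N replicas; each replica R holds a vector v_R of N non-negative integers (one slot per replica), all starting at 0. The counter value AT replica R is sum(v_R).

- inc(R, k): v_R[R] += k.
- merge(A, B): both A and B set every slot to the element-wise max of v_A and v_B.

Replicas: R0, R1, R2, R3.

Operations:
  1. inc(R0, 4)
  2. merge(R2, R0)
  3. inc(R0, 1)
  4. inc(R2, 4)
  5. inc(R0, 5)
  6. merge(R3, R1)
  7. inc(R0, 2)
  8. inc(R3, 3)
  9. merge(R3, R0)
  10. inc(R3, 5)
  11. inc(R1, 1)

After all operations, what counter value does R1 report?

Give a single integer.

Op 1: inc R0 by 4 -> R0=(4,0,0,0) value=4
Op 2: merge R2<->R0 -> R2=(4,0,0,0) R0=(4,0,0,0)
Op 3: inc R0 by 1 -> R0=(5,0,0,0) value=5
Op 4: inc R2 by 4 -> R2=(4,0,4,0) value=8
Op 5: inc R0 by 5 -> R0=(10,0,0,0) value=10
Op 6: merge R3<->R1 -> R3=(0,0,0,0) R1=(0,0,0,0)
Op 7: inc R0 by 2 -> R0=(12,0,0,0) value=12
Op 8: inc R3 by 3 -> R3=(0,0,0,3) value=3
Op 9: merge R3<->R0 -> R3=(12,0,0,3) R0=(12,0,0,3)
Op 10: inc R3 by 5 -> R3=(12,0,0,8) value=20
Op 11: inc R1 by 1 -> R1=(0,1,0,0) value=1

Answer: 1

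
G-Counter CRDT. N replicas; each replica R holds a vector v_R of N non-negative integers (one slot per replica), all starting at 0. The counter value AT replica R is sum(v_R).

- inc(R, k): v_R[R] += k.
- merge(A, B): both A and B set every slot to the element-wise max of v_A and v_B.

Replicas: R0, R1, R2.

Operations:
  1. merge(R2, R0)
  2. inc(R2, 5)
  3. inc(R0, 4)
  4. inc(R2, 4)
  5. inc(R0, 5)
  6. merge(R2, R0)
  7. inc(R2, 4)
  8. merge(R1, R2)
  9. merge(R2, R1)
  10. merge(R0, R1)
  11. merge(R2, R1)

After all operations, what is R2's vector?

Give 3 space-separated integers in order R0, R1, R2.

Answer: 9 0 13

Derivation:
Op 1: merge R2<->R0 -> R2=(0,0,0) R0=(0,0,0)
Op 2: inc R2 by 5 -> R2=(0,0,5) value=5
Op 3: inc R0 by 4 -> R0=(4,0,0) value=4
Op 4: inc R2 by 4 -> R2=(0,0,9) value=9
Op 5: inc R0 by 5 -> R0=(9,0,0) value=9
Op 6: merge R2<->R0 -> R2=(9,0,9) R0=(9,0,9)
Op 7: inc R2 by 4 -> R2=(9,0,13) value=22
Op 8: merge R1<->R2 -> R1=(9,0,13) R2=(9,0,13)
Op 9: merge R2<->R1 -> R2=(9,0,13) R1=(9,0,13)
Op 10: merge R0<->R1 -> R0=(9,0,13) R1=(9,0,13)
Op 11: merge R2<->R1 -> R2=(9,0,13) R1=(9,0,13)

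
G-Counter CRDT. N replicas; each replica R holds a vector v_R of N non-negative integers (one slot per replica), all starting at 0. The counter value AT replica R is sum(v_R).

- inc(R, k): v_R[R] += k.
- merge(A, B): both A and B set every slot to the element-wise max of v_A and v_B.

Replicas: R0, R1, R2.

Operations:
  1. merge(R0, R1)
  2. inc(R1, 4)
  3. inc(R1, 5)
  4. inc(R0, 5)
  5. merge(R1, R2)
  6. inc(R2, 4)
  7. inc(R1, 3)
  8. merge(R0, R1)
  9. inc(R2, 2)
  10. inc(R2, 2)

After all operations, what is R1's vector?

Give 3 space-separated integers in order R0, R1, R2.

Op 1: merge R0<->R1 -> R0=(0,0,0) R1=(0,0,0)
Op 2: inc R1 by 4 -> R1=(0,4,0) value=4
Op 3: inc R1 by 5 -> R1=(0,9,0) value=9
Op 4: inc R0 by 5 -> R0=(5,0,0) value=5
Op 5: merge R1<->R2 -> R1=(0,9,0) R2=(0,9,0)
Op 6: inc R2 by 4 -> R2=(0,9,4) value=13
Op 7: inc R1 by 3 -> R1=(0,12,0) value=12
Op 8: merge R0<->R1 -> R0=(5,12,0) R1=(5,12,0)
Op 9: inc R2 by 2 -> R2=(0,9,6) value=15
Op 10: inc R2 by 2 -> R2=(0,9,8) value=17

Answer: 5 12 0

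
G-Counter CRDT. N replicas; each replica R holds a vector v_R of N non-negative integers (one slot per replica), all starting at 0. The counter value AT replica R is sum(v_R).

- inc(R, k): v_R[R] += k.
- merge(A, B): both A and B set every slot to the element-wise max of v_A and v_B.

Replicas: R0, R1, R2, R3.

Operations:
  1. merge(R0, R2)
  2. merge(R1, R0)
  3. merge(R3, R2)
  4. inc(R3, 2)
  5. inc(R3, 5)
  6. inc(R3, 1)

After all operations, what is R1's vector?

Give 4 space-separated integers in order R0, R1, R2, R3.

Answer: 0 0 0 0

Derivation:
Op 1: merge R0<->R2 -> R0=(0,0,0,0) R2=(0,0,0,0)
Op 2: merge R1<->R0 -> R1=(0,0,0,0) R0=(0,0,0,0)
Op 3: merge R3<->R2 -> R3=(0,0,0,0) R2=(0,0,0,0)
Op 4: inc R3 by 2 -> R3=(0,0,0,2) value=2
Op 5: inc R3 by 5 -> R3=(0,0,0,7) value=7
Op 6: inc R3 by 1 -> R3=(0,0,0,8) value=8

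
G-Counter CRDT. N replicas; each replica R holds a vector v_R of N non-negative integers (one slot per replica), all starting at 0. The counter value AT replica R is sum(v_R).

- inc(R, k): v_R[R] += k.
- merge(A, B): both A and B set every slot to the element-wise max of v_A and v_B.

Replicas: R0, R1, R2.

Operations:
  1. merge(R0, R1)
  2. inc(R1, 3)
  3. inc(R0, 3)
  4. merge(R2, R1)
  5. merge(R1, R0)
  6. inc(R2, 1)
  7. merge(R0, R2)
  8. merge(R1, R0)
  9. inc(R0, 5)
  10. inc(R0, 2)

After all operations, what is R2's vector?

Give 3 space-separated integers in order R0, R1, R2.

Op 1: merge R0<->R1 -> R0=(0,0,0) R1=(0,0,0)
Op 2: inc R1 by 3 -> R1=(0,3,0) value=3
Op 3: inc R0 by 3 -> R0=(3,0,0) value=3
Op 4: merge R2<->R1 -> R2=(0,3,0) R1=(0,3,0)
Op 5: merge R1<->R0 -> R1=(3,3,0) R0=(3,3,0)
Op 6: inc R2 by 1 -> R2=(0,3,1) value=4
Op 7: merge R0<->R2 -> R0=(3,3,1) R2=(3,3,1)
Op 8: merge R1<->R0 -> R1=(3,3,1) R0=(3,3,1)
Op 9: inc R0 by 5 -> R0=(8,3,1) value=12
Op 10: inc R0 by 2 -> R0=(10,3,1) value=14

Answer: 3 3 1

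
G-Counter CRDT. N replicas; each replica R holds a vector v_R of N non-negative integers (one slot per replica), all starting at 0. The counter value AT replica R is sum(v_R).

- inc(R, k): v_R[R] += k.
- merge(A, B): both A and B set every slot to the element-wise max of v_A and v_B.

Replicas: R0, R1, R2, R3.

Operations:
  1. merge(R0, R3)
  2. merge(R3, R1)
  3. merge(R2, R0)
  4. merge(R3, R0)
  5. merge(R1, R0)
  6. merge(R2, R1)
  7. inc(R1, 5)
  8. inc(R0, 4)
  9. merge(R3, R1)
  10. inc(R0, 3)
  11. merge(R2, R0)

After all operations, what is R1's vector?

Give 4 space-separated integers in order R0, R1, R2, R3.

Answer: 0 5 0 0

Derivation:
Op 1: merge R0<->R3 -> R0=(0,0,0,0) R3=(0,0,0,0)
Op 2: merge R3<->R1 -> R3=(0,0,0,0) R1=(0,0,0,0)
Op 3: merge R2<->R0 -> R2=(0,0,0,0) R0=(0,0,0,0)
Op 4: merge R3<->R0 -> R3=(0,0,0,0) R0=(0,0,0,0)
Op 5: merge R1<->R0 -> R1=(0,0,0,0) R0=(0,0,0,0)
Op 6: merge R2<->R1 -> R2=(0,0,0,0) R1=(0,0,0,0)
Op 7: inc R1 by 5 -> R1=(0,5,0,0) value=5
Op 8: inc R0 by 4 -> R0=(4,0,0,0) value=4
Op 9: merge R3<->R1 -> R3=(0,5,0,0) R1=(0,5,0,0)
Op 10: inc R0 by 3 -> R0=(7,0,0,0) value=7
Op 11: merge R2<->R0 -> R2=(7,0,0,0) R0=(7,0,0,0)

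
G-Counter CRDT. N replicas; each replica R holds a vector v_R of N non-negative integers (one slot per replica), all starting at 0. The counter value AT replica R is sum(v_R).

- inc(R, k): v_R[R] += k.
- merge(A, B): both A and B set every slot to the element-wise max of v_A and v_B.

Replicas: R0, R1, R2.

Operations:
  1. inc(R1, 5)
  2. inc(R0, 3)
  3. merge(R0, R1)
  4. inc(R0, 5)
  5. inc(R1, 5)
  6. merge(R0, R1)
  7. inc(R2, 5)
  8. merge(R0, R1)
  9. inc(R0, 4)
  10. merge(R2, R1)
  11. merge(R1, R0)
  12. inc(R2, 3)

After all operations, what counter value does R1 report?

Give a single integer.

Answer: 27

Derivation:
Op 1: inc R1 by 5 -> R1=(0,5,0) value=5
Op 2: inc R0 by 3 -> R0=(3,0,0) value=3
Op 3: merge R0<->R1 -> R0=(3,5,0) R1=(3,5,0)
Op 4: inc R0 by 5 -> R0=(8,5,0) value=13
Op 5: inc R1 by 5 -> R1=(3,10,0) value=13
Op 6: merge R0<->R1 -> R0=(8,10,0) R1=(8,10,0)
Op 7: inc R2 by 5 -> R2=(0,0,5) value=5
Op 8: merge R0<->R1 -> R0=(8,10,0) R1=(8,10,0)
Op 9: inc R0 by 4 -> R0=(12,10,0) value=22
Op 10: merge R2<->R1 -> R2=(8,10,5) R1=(8,10,5)
Op 11: merge R1<->R0 -> R1=(12,10,5) R0=(12,10,5)
Op 12: inc R2 by 3 -> R2=(8,10,8) value=26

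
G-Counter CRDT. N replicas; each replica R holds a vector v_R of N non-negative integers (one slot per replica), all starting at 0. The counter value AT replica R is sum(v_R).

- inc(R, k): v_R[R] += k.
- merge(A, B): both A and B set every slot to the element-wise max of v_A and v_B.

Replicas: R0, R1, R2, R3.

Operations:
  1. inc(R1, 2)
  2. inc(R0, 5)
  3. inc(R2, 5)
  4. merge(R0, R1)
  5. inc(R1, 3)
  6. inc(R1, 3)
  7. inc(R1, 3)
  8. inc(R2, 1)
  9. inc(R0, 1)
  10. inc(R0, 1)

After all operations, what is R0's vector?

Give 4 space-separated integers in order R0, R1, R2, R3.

Op 1: inc R1 by 2 -> R1=(0,2,0,0) value=2
Op 2: inc R0 by 5 -> R0=(5,0,0,0) value=5
Op 3: inc R2 by 5 -> R2=(0,0,5,0) value=5
Op 4: merge R0<->R1 -> R0=(5,2,0,0) R1=(5,2,0,0)
Op 5: inc R1 by 3 -> R1=(5,5,0,0) value=10
Op 6: inc R1 by 3 -> R1=(5,8,0,0) value=13
Op 7: inc R1 by 3 -> R1=(5,11,0,0) value=16
Op 8: inc R2 by 1 -> R2=(0,0,6,0) value=6
Op 9: inc R0 by 1 -> R0=(6,2,0,0) value=8
Op 10: inc R0 by 1 -> R0=(7,2,0,0) value=9

Answer: 7 2 0 0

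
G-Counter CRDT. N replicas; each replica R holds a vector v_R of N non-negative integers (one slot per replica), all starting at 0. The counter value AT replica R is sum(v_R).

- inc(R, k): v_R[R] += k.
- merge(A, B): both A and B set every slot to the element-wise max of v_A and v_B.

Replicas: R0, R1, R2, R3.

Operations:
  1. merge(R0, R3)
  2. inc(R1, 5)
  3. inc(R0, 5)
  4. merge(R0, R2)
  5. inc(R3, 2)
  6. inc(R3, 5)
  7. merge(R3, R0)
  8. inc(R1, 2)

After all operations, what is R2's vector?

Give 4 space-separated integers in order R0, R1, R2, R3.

Op 1: merge R0<->R3 -> R0=(0,0,0,0) R3=(0,0,0,0)
Op 2: inc R1 by 5 -> R1=(0,5,0,0) value=5
Op 3: inc R0 by 5 -> R0=(5,0,0,0) value=5
Op 4: merge R0<->R2 -> R0=(5,0,0,0) R2=(5,0,0,0)
Op 5: inc R3 by 2 -> R3=(0,0,0,2) value=2
Op 6: inc R3 by 5 -> R3=(0,0,0,7) value=7
Op 7: merge R3<->R0 -> R3=(5,0,0,7) R0=(5,0,0,7)
Op 8: inc R1 by 2 -> R1=(0,7,0,0) value=7

Answer: 5 0 0 0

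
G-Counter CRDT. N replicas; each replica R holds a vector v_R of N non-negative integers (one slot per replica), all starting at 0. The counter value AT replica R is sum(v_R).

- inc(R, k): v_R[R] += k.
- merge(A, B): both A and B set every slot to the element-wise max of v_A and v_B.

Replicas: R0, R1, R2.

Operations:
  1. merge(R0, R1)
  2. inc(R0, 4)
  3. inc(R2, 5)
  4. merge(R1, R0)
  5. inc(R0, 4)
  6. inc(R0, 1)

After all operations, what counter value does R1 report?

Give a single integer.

Op 1: merge R0<->R1 -> R0=(0,0,0) R1=(0,0,0)
Op 2: inc R0 by 4 -> R0=(4,0,0) value=4
Op 3: inc R2 by 5 -> R2=(0,0,5) value=5
Op 4: merge R1<->R0 -> R1=(4,0,0) R0=(4,0,0)
Op 5: inc R0 by 4 -> R0=(8,0,0) value=8
Op 6: inc R0 by 1 -> R0=(9,0,0) value=9

Answer: 4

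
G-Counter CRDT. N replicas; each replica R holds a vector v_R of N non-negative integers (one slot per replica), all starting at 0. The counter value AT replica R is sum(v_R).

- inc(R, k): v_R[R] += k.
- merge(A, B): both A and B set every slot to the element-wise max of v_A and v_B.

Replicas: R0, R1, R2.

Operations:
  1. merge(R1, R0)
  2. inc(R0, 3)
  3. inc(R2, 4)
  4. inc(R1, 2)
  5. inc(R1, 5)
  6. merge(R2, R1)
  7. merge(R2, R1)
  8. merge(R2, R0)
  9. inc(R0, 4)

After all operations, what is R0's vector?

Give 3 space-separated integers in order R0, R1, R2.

Answer: 7 7 4

Derivation:
Op 1: merge R1<->R0 -> R1=(0,0,0) R0=(0,0,0)
Op 2: inc R0 by 3 -> R0=(3,0,0) value=3
Op 3: inc R2 by 4 -> R2=(0,0,4) value=4
Op 4: inc R1 by 2 -> R1=(0,2,0) value=2
Op 5: inc R1 by 5 -> R1=(0,7,0) value=7
Op 6: merge R2<->R1 -> R2=(0,7,4) R1=(0,7,4)
Op 7: merge R2<->R1 -> R2=(0,7,4) R1=(0,7,4)
Op 8: merge R2<->R0 -> R2=(3,7,4) R0=(3,7,4)
Op 9: inc R0 by 4 -> R0=(7,7,4) value=18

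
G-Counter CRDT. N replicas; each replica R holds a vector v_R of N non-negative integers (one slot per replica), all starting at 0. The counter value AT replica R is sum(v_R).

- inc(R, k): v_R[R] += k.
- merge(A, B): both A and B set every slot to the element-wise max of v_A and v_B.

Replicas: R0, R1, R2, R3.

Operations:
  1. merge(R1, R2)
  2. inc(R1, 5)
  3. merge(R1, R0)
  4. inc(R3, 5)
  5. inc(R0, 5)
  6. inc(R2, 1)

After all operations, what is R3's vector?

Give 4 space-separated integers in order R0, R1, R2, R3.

Answer: 0 0 0 5

Derivation:
Op 1: merge R1<->R2 -> R1=(0,0,0,0) R2=(0,0,0,0)
Op 2: inc R1 by 5 -> R1=(0,5,0,0) value=5
Op 3: merge R1<->R0 -> R1=(0,5,0,0) R0=(0,5,0,0)
Op 4: inc R3 by 5 -> R3=(0,0,0,5) value=5
Op 5: inc R0 by 5 -> R0=(5,5,0,0) value=10
Op 6: inc R2 by 1 -> R2=(0,0,1,0) value=1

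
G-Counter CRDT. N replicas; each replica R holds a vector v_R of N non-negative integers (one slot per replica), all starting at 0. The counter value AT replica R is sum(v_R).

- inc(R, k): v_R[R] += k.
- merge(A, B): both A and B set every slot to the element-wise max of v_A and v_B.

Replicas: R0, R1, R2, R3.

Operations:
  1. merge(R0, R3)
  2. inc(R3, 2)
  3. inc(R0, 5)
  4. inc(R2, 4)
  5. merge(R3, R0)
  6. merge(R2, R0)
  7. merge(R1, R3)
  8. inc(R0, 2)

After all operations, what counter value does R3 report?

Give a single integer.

Answer: 7

Derivation:
Op 1: merge R0<->R3 -> R0=(0,0,0,0) R3=(0,0,0,0)
Op 2: inc R3 by 2 -> R3=(0,0,0,2) value=2
Op 3: inc R0 by 5 -> R0=(5,0,0,0) value=5
Op 4: inc R2 by 4 -> R2=(0,0,4,0) value=4
Op 5: merge R3<->R0 -> R3=(5,0,0,2) R0=(5,0,0,2)
Op 6: merge R2<->R0 -> R2=(5,0,4,2) R0=(5,0,4,2)
Op 7: merge R1<->R3 -> R1=(5,0,0,2) R3=(5,0,0,2)
Op 8: inc R0 by 2 -> R0=(7,0,4,2) value=13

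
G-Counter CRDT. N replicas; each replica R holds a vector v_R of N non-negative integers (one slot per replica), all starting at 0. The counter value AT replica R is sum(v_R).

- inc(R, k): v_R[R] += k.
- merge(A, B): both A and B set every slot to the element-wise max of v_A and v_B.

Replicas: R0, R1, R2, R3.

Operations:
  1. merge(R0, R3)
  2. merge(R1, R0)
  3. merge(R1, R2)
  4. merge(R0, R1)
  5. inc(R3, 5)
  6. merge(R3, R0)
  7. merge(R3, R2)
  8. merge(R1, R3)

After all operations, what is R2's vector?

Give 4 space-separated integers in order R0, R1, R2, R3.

Answer: 0 0 0 5

Derivation:
Op 1: merge R0<->R3 -> R0=(0,0,0,0) R3=(0,0,0,0)
Op 2: merge R1<->R0 -> R1=(0,0,0,0) R0=(0,0,0,0)
Op 3: merge R1<->R2 -> R1=(0,0,0,0) R2=(0,0,0,0)
Op 4: merge R0<->R1 -> R0=(0,0,0,0) R1=(0,0,0,0)
Op 5: inc R3 by 5 -> R3=(0,0,0,5) value=5
Op 6: merge R3<->R0 -> R3=(0,0,0,5) R0=(0,0,0,5)
Op 7: merge R3<->R2 -> R3=(0,0,0,5) R2=(0,0,0,5)
Op 8: merge R1<->R3 -> R1=(0,0,0,5) R3=(0,0,0,5)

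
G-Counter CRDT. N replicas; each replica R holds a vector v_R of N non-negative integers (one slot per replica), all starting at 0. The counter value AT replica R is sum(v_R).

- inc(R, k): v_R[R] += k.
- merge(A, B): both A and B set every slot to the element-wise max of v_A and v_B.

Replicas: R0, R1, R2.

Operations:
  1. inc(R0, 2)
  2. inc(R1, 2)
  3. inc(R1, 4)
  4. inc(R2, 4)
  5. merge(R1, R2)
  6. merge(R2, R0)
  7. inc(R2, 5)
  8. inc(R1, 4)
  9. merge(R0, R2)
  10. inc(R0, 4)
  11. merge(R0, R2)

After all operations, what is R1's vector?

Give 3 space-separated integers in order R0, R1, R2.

Answer: 0 10 4

Derivation:
Op 1: inc R0 by 2 -> R0=(2,0,0) value=2
Op 2: inc R1 by 2 -> R1=(0,2,0) value=2
Op 3: inc R1 by 4 -> R1=(0,6,0) value=6
Op 4: inc R2 by 4 -> R2=(0,0,4) value=4
Op 5: merge R1<->R2 -> R1=(0,6,4) R2=(0,6,4)
Op 6: merge R2<->R0 -> R2=(2,6,4) R0=(2,6,4)
Op 7: inc R2 by 5 -> R2=(2,6,9) value=17
Op 8: inc R1 by 4 -> R1=(0,10,4) value=14
Op 9: merge R0<->R2 -> R0=(2,6,9) R2=(2,6,9)
Op 10: inc R0 by 4 -> R0=(6,6,9) value=21
Op 11: merge R0<->R2 -> R0=(6,6,9) R2=(6,6,9)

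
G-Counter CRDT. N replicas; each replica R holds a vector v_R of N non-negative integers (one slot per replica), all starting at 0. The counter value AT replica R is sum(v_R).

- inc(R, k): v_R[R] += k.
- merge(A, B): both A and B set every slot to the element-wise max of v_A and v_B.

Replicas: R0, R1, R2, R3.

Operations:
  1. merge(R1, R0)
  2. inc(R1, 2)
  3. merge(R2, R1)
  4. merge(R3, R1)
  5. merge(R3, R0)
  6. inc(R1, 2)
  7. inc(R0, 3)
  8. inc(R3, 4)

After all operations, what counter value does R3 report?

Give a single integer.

Op 1: merge R1<->R0 -> R1=(0,0,0,0) R0=(0,0,0,0)
Op 2: inc R1 by 2 -> R1=(0,2,0,0) value=2
Op 3: merge R2<->R1 -> R2=(0,2,0,0) R1=(0,2,0,0)
Op 4: merge R3<->R1 -> R3=(0,2,0,0) R1=(0,2,0,0)
Op 5: merge R3<->R0 -> R3=(0,2,0,0) R0=(0,2,0,0)
Op 6: inc R1 by 2 -> R1=(0,4,0,0) value=4
Op 7: inc R0 by 3 -> R0=(3,2,0,0) value=5
Op 8: inc R3 by 4 -> R3=(0,2,0,4) value=6

Answer: 6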